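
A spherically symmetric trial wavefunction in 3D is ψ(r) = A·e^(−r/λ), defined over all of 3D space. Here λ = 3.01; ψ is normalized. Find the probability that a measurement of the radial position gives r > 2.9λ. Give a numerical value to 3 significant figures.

P ≈ 0.0715

With dV = 4πr²dr, the probability is ∫|ψ|² dV over r > 2.9λ.
A² is fixed by ∫₀^∞ 4πr²|ψ|² dr = 1, i.e. A² = (π·λ^3)^(−1).
Let u = r/λ; then A², 4π and the length scale all cancel, so P = ∫_{2.9}^{∞} u^2·e^(-2·u) du ÷ ∫_{0}^{∞} u^2·e^(-2·u) du.
An antiderivative of u^2·e^(-2·u) is -(2·u^2 + 2·u + 1)·e^(-2·u)/4; evaluating from 2.9 to ∞ gives 1181·e^(-29/5)/200, while the full integral is 1/4.
The region integral divided by the full integral gives P = 0.07151.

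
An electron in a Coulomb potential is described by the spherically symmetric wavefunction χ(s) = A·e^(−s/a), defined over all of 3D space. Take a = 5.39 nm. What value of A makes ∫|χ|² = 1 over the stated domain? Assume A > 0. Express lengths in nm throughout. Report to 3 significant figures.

We need A² ∫|f|² 4πs² ds = 1, taking the integral from 0 to ∞.
Recall ∫₀^∞ s^m e^(−s/β) ds = m!·β^(m+1), carrying out the integral gives A² · π·a^3.
Plugging in a = 5.39 yields A = 0.04509.

A ≈ 0.0451 nm^(-3/2)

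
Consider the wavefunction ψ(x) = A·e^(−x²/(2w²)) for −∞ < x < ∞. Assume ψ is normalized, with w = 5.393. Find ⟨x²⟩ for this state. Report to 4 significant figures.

By definition ⟨x²⟩ = ∫ x^2 |ψ(x)|² dx.
The ratio of the moment integral to the normalization integral gives ⟨x²⟩ = w^2/2.
With w = 5.393, ⟨x^2⟩ = 14.542.

⟨x^2⟩ ≈ 14.54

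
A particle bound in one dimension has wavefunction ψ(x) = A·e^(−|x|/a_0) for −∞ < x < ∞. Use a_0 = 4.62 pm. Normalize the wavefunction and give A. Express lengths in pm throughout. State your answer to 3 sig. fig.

A ≈ 0.465 pm^(-1/2)

Normalization requires ∫|ψ|² dx = 1, integrated from −∞ to ∞.
Recall ∫₀^∞ x^m e^(−x/β) dx = m!·β^(m+1), with ψ = A·e^(−|x|/a_0), the integral evaluates to A²·[a_0].
Substituting a_0 = 4.62 gives A² = 0.2165, so A = 0.4652.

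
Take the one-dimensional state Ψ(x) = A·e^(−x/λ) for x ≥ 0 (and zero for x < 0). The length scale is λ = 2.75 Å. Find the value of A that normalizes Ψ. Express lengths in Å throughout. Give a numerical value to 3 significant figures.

A ≈ 0.853 Å^(-1/2)

We need A² ∫|f|² dx = 1, taking the integral from 0 to ∞.
∫|Ψ|² dx = A²·(λ/2).
With λ = 2.75: A² = 0.7273 and A = 0.8528.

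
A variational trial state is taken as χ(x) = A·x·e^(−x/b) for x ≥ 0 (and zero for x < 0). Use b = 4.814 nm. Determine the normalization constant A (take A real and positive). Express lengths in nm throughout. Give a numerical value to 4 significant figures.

Normalization requires ∫|χ|² dx = 1, integrated from 0 to ∞.
∫|χ|² dx = A²·(b^3/4).
Hence A² = 1/[b^3/4].
With b = 4.814: A² = 0.035854 and A = 0.18935.

A ≈ 0.1894 nm^(-3/2)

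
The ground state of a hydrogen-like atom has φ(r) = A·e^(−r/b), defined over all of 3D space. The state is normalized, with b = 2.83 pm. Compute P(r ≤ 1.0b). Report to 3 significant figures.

P ≈ 0.323

Integrate the radial probability density 4πr²|φ|² over r ≤ 1.0b.
A² is fixed by ∫₀^∞ 4πr²|φ|² dr = 1, i.e. A² = (π·b^3)^(−1).
Let u = r/b; then A², 4π and the length scale all cancel, so P = ∫_{0}^{1.0} u^2·e^(-2·u) du ÷ ∫_{0}^{∞} u^2·e^(-2·u) du.
With ∫ u^2·e^(-2·u) du = -(2·u^2 + 2·u + 1)·e^(-2·u)/4 + C, the region integral is 1/4 - 5·e^(-2)/4 and the full one is 1/4.
This evaluates to P = 0.3233.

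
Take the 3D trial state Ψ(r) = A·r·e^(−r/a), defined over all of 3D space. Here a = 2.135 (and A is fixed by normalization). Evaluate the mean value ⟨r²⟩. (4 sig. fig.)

The expectation value is the |Ψ|²-weighted average of r^2: ∫ r^2|Ψ|² 4πr² dr.
Using ∫₀^∞ rⁿ e^(−αr) dr = n!/αⁿ⁺¹, evaluating both integrals, ⟨r²⟩ = 15·a^2/2.
Putting a = 2.135 gives 34.187.

⟨r^2⟩ ≈ 34.19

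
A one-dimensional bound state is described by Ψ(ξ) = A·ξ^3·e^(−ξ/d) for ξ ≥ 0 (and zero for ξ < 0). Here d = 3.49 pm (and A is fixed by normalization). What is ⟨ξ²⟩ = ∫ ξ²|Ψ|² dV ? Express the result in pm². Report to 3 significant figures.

⟨ξ^2⟩ ≈ 171 pm^2

⟨ξ²⟩ = ∫ ξ^2 |Ψ|² dξ over the full domain.
The ratio of the moment integral to the normalization integral gives ⟨ξ²⟩ = 14·d^2.
With d = 3.49, ⟨ξ^2⟩ = 170.5.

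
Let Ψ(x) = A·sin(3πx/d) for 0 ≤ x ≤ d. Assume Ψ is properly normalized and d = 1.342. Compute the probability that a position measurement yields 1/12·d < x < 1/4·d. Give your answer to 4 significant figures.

P ≈ 0.2728

The probability is P = ∫ |Ψ|² dx over [1/12·d, 1/4·d].
With A² fixed by ∫|Ψ|² = 1, i.e. A² = (d/2)^(−1), substitute and integrate.
In terms of u = x/d (A² and the length scale cancel between numerator and denominator), P = [∫_{1/12}^{1/4} sin(3·π·u)^2 du] / [∫_{0}^{1} sin(3·π·u)^2 du].
With ∫ sin(3·π·u)^2 du = u/2 - sin(6·π·u)/(12·π) + C, the region integral is 1/(6·π) + 1/12 and the full one is 1/2.
Evaluating gives P = (2 + π)/(6·π).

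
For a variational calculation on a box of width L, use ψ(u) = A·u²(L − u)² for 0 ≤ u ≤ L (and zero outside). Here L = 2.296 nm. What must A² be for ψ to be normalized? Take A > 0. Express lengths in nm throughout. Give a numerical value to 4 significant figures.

We need A² ∫|f|² du = 1, taking the integral from 0 to L.
With ψ = A·u²(L − u)², the integral evaluates to A²·[L^9/630].
With L = 2.296: A² = 0.35530 and A = 0.59607.

A^2 ≈ 0.3553 nm^(-9)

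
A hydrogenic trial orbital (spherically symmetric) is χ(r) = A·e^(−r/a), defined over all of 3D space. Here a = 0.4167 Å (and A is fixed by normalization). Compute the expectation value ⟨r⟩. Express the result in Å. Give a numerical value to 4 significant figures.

⟨r⟩ ≈ 0.6251 Å

⟨r⟩ = ∫ r |χ|² 4πr² dr over the full domain.
Since the A² factors cancel between numerator and denominator, ⟨r⟩ = 3·a/2.
With a = 0.4167, ⟨r⟩ = 0.62505.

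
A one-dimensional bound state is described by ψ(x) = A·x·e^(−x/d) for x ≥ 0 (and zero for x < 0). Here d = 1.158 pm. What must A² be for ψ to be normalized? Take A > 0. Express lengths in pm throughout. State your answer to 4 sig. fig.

A^2 ≈ 2.576 pm^(-3)

The normalization condition is ∫|ψ|² dx = 1 from 0 to ∞.
Using ∫₀^∞ xⁿ e^(−αx) dx = n!/αⁿ⁺¹, the integral (without the A² prefactor) comes out to d^3/4.
Substituting d = 1.158 gives A² = 2.5759, so A = 1.6050.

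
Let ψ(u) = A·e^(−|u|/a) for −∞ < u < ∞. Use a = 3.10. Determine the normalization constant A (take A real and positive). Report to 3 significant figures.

Require ∫ |ψ|² du = 1 over the whole domain.
With ∫₀^∞ u^0 e^(−αu) du = 0!/α^1, with ψ = A·e^(−|u|/a), the integral evaluates to A²·[a].
Plugging in a = 3.10 yields A = 0.5680.

A ≈ 0.568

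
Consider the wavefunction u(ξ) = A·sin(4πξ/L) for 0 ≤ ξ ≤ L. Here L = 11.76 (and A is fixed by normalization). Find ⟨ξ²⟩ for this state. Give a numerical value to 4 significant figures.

⟨ξ²⟩ = ∫ ξ^2 |u|² dξ over the full domain.
Using sin²θ = (1 − cos 2θ)/2, since the A² factors cancel between numerator and denominator, ⟨ξ²⟩ = -L^2/(32·π^2) + L^2/3.
Putting L = 11.76 gives 45.661.

⟨ξ^2⟩ ≈ 45.66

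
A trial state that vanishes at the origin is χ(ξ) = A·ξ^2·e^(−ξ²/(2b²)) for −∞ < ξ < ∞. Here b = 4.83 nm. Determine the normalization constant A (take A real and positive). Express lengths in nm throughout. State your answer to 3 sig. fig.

A ≈ 0.0169 nm^(-5/2)

Require ∫ |χ|² dξ = 1 over the whole domain.
∫|χ|² dξ = A²·(3·√(π)·b^5/4).
Setting this equal to 1 gives A² = 1/(3·√(π)·b^5/4).
With b = 4.83: A² = 0.0002862 and A = 0.01692.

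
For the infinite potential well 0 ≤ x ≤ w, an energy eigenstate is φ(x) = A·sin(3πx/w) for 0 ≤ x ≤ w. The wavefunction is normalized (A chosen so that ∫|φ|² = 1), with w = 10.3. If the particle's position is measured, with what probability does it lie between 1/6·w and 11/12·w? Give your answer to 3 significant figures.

P ≈ 0.803

The probability is P = ∫ |φ|² dx over [1/6·w, 11/12·w].
Since A² = 1/(w/2), this is the region integral divided by the full normalization integral.
Substituting u = x/w, A² and the length scale cancel in the ratio: P = ∫_{1/6}^{11/12} sin(3·π·u)^2 du / ∫_{0}^{1} sin(3·π·u)^2 du.
Using ∫ sin(3·π·u)^2 du = u/2 - sin(6·π·u)/(12·π), the numerator is 1/(12·π) + 3/8 and the denominator is 1/2.
The result is P = (2 + 9·π)/(12·π).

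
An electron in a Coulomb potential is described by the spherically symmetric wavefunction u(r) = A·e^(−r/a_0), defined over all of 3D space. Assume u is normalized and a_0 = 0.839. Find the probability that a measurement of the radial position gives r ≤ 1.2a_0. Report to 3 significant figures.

P ≈ 0.430

With dV = 4πr²dr, the probability is ∫|u|² dV over r ≤ 1.2a_0.
Normalization gives A² = 1/(π·a_0^3).
Substituting t = r/a_0, A², 4π and the length scale all cancel in the ratio: P = ∫_{0}^{1.2} t^2·e^(-2·t) dt / ∫_{0}^{∞} t^2·e^(-2·t) dt.
With ∫ t^2·e^(-2·t) dt = -(2·t^2 + 2·t + 1)·e^(-2·t)/4 + C, the region integral is 1/4 - 157·e^(-12/5)/100 and the full one is 1/4.
This evaluates to P = 0.4303.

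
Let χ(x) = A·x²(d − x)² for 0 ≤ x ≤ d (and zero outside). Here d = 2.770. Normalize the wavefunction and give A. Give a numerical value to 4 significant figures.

Normalization requires ∫|χ|² dx = 1, integrated from 0 to d.
Expanding the polynomial and integrating term by term, ∫|χ|² dx = A²·(d^9/630).
Setting this equal to 1 gives A² = 1/(d^9/630).
Substituting d = 2.770 gives A² = 0.065618, so A = 0.25616.

A ≈ 0.2562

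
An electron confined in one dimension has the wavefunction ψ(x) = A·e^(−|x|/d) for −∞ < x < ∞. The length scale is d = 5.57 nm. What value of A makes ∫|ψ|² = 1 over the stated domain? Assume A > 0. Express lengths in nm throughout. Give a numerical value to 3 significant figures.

We need A² ∫|f|² dx = 1, taking the integral from −∞ to ∞.
Using ∫₀^∞ xⁿ e^(−αx) dx = n!/αⁿ⁺¹, ∫|ψ|² dx = A²·(d).
Hence A² = 1/[d].
Substituting d = 5.57 gives A² = 0.1795, so A = 0.4237.

A ≈ 0.424 nm^(-1/2)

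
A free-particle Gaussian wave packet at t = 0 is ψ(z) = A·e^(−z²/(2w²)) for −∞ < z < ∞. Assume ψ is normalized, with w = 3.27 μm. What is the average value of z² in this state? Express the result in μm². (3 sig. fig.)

⟨z^2⟩ ≈ 5.35 μm^2

⟨z²⟩ = ∫ z^2 |ψ|² dz over the full domain.
Evaluating both integrals, ⟨z²⟩ = w^2/2.
Putting w = 3.27 gives 5.346.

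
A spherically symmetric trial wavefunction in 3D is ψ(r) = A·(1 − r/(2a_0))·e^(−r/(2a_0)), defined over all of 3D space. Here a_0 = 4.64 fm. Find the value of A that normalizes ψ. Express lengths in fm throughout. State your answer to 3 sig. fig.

A ≈ 0.0200 fm^(-3/2)

We need A² ∫|f|² 4πr² dr = 1, taking the integral from 0 to ∞.
The angular integral contributes 4π, leaving ∫₀^∞ r²|ψ|² dr.
With ∫₀^∞ r^4 e^(−αr) dr = 4!/α^5, the integral (without the A² prefactor) comes out to 8·π·a_0^3.
With a_0 = 4.64: A² = 0.0003983 and A = 0.01996.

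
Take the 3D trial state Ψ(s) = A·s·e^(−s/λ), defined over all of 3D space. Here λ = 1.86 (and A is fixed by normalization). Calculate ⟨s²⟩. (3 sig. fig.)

⟨s^2⟩ ≈ 25.9

By definition ⟨s²⟩ = ∫ s^2 |Ψ(s)|² 4πs² ds.
Recall ∫₀^∞ s^m e^(−s/β) ds = m!·β^(m+1), evaluating both integrals, ⟨s²⟩ = 15·λ^2/2.
Putting λ = 1.86 gives 25.95.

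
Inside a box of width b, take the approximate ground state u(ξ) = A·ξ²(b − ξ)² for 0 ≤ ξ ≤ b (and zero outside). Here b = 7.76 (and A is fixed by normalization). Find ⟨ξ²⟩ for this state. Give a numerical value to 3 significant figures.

⟨ξ^2⟩ ≈ 16.4

By definition ⟨ξ²⟩ = ∫ ξ^2 |u(ξ)|² dξ.
Since the A² factors cancel between numerator and denominator, ⟨ξ²⟩ = 3·b^2/11.
With b = 7.76, ⟨ξ^2⟩ = 16.42.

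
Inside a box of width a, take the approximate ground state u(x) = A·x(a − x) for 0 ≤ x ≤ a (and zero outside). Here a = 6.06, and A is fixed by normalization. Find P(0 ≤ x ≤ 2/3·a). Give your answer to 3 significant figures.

P ≈ 0.790

The probability is P = ∫ |u|² dx over [0, 2/3·a].
The normalization integral ∫|u|²dx over the whole domain equals a^5/30·A², and A² cancels in the ratio.
Substituting t = x/a, A² and the length scale cancel in the ratio: P = ∫_{0}^{2/3} t^2·(1 - t)^2 dt / ∫_{0}^{1} t^2·(1 - t)^2 dt.
With ∫ t^2·(1 - t)^2 dt = t^3·(6·t^2 - 15·t + 10)/30 + C, the region integral is 32/1215 and the full one is 1/30.
Taking the ratio, P = 64/81.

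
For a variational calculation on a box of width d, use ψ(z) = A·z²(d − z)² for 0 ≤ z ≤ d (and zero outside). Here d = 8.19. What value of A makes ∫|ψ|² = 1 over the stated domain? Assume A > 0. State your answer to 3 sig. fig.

We need A² ∫|f|² dz = 1, taking the integral from 0 to d.
The integral (without the A² prefactor) comes out to d^9/630.
Plugging in d = 8.19 yields A = 0.001949.

A ≈ 0.00195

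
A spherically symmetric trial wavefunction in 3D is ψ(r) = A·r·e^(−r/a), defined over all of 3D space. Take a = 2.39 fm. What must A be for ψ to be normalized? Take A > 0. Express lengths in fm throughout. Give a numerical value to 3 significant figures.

Require ∫ |ψ|² 4πr² dr = 1 over the whole domain.
With ψ = A·r·e^(−r/a), the integral evaluates to A²·[3·π·a^5].
Setting this equal to 1 gives A² = 1/(3·π·a^5).
With a = 2.39: A² = 0.001361 and A = 0.03689.

A ≈ 0.0369 fm^(-5/2)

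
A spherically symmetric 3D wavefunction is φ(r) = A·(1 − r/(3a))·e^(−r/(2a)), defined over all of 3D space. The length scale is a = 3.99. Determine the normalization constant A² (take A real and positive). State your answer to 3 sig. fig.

Require ∫ |φ|² 4πr² dr = 1 over the whole domain.
In 3D with spherical symmetry the volume element is 4πr² dr.
∫|φ|² 4πr² dr = A²·(8·π·a^3/3).
Setting this equal to 1 gives A² = 1/(8·π·a^3/3).
Substituting a = 3.99 gives A² = 0.001879, so A = 0.04335.

A^2 ≈ 0.00188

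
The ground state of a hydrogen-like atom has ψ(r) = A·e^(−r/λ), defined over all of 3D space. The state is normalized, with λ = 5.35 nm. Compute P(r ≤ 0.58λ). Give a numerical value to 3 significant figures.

P ≈ 0.112

Integrate the radial probability density 4πr²|ψ|² over r ≤ 0.58λ.
Normalization gives A² = 1/(π·λ^3).
Substituting u = r/λ, A², 4π and the length scale all cancel in the ratio: P = ∫_{0}^{0.58} u^2·e^(-2·u) du / ∫_{0}^{∞} u^2·e^(-2·u) du.
An antiderivative of u^2·e^(-2·u) is -(2·u^2 + 2·u + 1)·e^(-2·u)/4; evaluating from 0 to 0.58 gives 1/4 - 3541·e^(-29/25)/5000, while the full integral is 1/4.
This evaluates to P = 0.1120.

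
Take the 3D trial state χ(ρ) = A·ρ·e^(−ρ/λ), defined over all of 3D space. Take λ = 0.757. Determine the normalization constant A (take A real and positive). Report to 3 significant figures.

We need A² ∫|f|² 4πρ² dρ = 1, taking the integral from 0 to ∞.
(Spherical symmetry: dV = 4πρ² dρ.)
Recall ∫₀^∞ ρ^m e^(−ρ/β) dρ = m!·β^(m+1), carrying out the integral gives A² · 3·π·λ^5.
Setting this equal to 1 gives A² = 1/(3·π·λ^5).
With λ = 0.757: A² = 0.4268 and A = 0.6533.

A ≈ 0.653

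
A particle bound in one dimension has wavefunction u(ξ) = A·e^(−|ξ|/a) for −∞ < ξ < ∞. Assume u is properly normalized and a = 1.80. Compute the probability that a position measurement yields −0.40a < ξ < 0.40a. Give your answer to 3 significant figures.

The probability is P = ∫ |u|² dξ over [−0.40a, 0.40a].
The normalization integral ∫|u|²dξ over the whole domain equals a·A², and A² cancels in the ratio.
By symmetry take twice the ξ ≥ 0 contribution in numerator and denominator; the 2's cancel. Let t = ξ/a; then A² and the length scale cancel, so P = ∫_{0}^{0.40} e^(-2·t) dt ÷ ∫_{0}^{∞} e^(-2·t) dt.
With ∫ e^(-2·t) dt = -e^(-2·t)/2 + C, the region integral is 1/2 - e^(-4/5)/2 and the full one is 1/2.
Taking the ratio, P = 0.5507.

P ≈ 0.551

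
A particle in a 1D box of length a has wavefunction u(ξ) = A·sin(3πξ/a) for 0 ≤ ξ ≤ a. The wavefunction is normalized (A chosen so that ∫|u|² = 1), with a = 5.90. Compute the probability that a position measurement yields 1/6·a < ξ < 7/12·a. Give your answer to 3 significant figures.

The probability is P = ∫ |u|² dξ over [1/6·a, 7/12·a].
Since A² = 1/(a/2), this is the region integral divided by the full normalization integral.
In terms of t = ξ/a (A² and the length scale cancel between numerator and denominator), P = [∫_{1/6}^{7/12} sin(3·π·t)^2 dt] / [∫_{0}^{1} sin(3·π·t)^2 dt].
An antiderivative of sin(3·π·t)^2 is t/2 - sin(6·π·t)/(12·π); evaluating from 1/6 to 7/12 gives 1/(12·π) + 5/24, while the full integral is 1/2.
The result is P = (2 + 5·π)/(12·π).

P ≈ 0.470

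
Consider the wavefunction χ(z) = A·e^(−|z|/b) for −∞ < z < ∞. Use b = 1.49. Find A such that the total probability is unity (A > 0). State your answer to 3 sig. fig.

A ≈ 0.819

Normalization requires ∫|χ|² dz = 1, integrated from −∞ to ∞.
With ∫₀^∞ z^0 e^(−αz) dz = 0!/α^1, ∫|χ|² dz = A²·(b).
So A² = (b)^(−1).
With b = 1.49: A² = 0.6711 and A = 0.8192.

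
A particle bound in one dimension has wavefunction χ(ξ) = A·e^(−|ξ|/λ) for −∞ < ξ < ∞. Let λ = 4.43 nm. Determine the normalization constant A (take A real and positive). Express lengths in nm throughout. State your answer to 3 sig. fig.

We need A² ∫|f|² dξ = 1, taking the integral from −∞ to ∞.
Using ∫₀^∞ ξⁿ e^(−αξ) dξ = n!/αⁿ⁺¹, the integral (without the A² prefactor) comes out to λ.
Setting this equal to 1 gives A² = 1/(λ).
Substituting λ = 4.43 gives A² = 0.2257, so A = 0.4751.

A ≈ 0.475 nm^(-1/2)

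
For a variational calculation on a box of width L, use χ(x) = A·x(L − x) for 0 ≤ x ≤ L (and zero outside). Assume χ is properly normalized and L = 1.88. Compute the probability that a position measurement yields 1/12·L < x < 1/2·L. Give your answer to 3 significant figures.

P ≈ 0.495

|χ|² is the probability density, so P = ∫_{1/12·L}^{1/2·L} |χ|² dx.
With A² fixed by ∫|χ|² = 1, i.e. A² = (L^5/30)^(−1), substitute and integrate.
In terms of u = x/L (A² and the length scale cancel between numerator and denominator), P = [∫_{1/12}^{1/2} u^2·(1 - u)^2 du] / [∫_{0}^{1} u^2·(1 - u)^2 du].
An antiderivative of u^2·(1 - u)^2 is u^3·(6·u^2 - 15·u + 10)/30; evaluating from 1/12 to 1/2 gives ≈ 0.016497, while the full integral is 1/30.
Taking the ratio, P = 0.4949.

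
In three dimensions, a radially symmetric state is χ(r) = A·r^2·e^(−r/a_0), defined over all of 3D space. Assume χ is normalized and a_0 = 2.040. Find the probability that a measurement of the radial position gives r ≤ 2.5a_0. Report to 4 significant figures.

Integrate the radial probability density 4πr²|χ|² over r ≤ 2.5a_0.
The full normalization integral is A²·[45·π·a_0^7/2] = 1, fixing A².
Let u = r/a_0; then A², 4π and the length scale all cancel, so P = ∫_{0}^{2.5} u^6·e^(-2·u) du ÷ ∫_{0}^{∞} u^6·e^(-2·u) du.
With ∫ u^6·e^(-2·u) du = -(4·u^6 + 12·u^5 + 30·u^4 + 60·u^3 + 90·u^2 + 90·u + 45)·e^(-2·u)/8 + C, the region integral is ≈ 1.33772 and the full one is 45/8.
The region integral divided by the full integral gives P = 0.23782.

P ≈ 0.2378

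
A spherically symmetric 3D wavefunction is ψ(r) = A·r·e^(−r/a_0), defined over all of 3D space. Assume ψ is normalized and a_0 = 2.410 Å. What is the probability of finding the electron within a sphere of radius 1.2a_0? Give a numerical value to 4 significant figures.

P = ∫ |ψ|² 4πr² dr over r ≤ 1.2a_0.
Normalization gives A² = 1/(3·π·a_0^5).
Let u = r/a_0; then A², 4π and the length scale all cancel, so P = ∫_{0}^{1.2} u^4·e^(-2·u) du ÷ ∫_{0}^{∞} u^4·e^(-2·u) du.
Using ∫ u^4·e^(-2·u) du = -(u^4/2 + u^3 + 3·u^2/2 + 3·u/2 + 3/4)·e^(-2·u), the numerator is ≈ 0.0719014 and the denominator is 3/4.
This evaluates to P = 0.095869.

P ≈ 0.09587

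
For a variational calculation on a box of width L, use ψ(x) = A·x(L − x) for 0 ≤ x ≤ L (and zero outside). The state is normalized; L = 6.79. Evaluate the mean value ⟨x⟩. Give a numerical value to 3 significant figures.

By definition ⟨x⟩ = ∫ x |ψ(x)|² dx.
Evaluating both integrals, ⟨x⟩ = L/2.
Putting L = 6.79 gives 3.395.

⟨x⟩ ≈ 3.40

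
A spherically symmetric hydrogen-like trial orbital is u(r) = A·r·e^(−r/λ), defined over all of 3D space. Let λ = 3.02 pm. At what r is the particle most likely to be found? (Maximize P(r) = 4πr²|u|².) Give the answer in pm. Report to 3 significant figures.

r ≈ 6.04 pm

The maximum of P(r) = 4πr²|u|² occurs where its derivative vanishes.
Solving yields r = 2·λ.
With λ = 3.02, the most probable radial distance is 6.040 pm.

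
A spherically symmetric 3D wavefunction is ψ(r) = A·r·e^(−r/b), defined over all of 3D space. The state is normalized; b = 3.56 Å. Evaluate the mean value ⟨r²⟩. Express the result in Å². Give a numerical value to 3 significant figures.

⟨r^2⟩ ≈ 95.1 Å^2

⟨r²⟩ = ∫ r^2 |ψ|² 4πr² dr over the full domain.
Recall ∫₀^∞ r^m e^(−r/β) dr = m!·β^(m+1), evaluating both integrals, ⟨r²⟩ = 15·b^2/2.
With b = 3.56, ⟨r^2⟩ = 95.05.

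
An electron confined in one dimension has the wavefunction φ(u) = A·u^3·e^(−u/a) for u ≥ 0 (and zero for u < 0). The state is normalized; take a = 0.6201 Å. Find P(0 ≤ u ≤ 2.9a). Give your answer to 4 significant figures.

P ≈ 0.3616

P = ∫_{0}^{2.9a} |φ(u)|² du.
With A² fixed by ∫|φ|² = 1, i.e. A² = (45·a^7/8)^(−1), substitute and integrate.
In terms of t = u/a (A² and the length scale cancel between numerator and denominator), P = [∫_{0}^{2.9} t^6·e^(-2·t) dt] / [∫_{0}^{∞} t^6·e^(-2·t) dt].
Using ∫ t^6·e^(-2·t) dt = -(4·t^6 + 12·t^5 + 30·t^4 + 60·t^3 + 90·t^2 + 90·t + 45)·e^(-2·t)/8, the numerator is ≈ 2.03405 and the denominator is 45/8.
The result is P = 0.36161.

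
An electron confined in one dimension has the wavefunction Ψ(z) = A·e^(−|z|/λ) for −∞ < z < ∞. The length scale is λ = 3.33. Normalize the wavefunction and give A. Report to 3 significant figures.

The normalization condition is ∫|Ψ|² dz = 1 from −∞ to ∞.
With ∫₀^∞ z^0 e^(−αz) dz = 0!/α^1, ∫|Ψ|² dz = A²·(λ).
So A² = (λ)^(−1).
With λ = 3.33: A² = 0.3003 and A = 0.5480.

A ≈ 0.548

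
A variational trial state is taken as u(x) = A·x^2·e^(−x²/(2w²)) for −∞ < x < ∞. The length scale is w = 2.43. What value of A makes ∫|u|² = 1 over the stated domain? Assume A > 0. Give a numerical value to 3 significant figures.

A ≈ 0.0942

We need A² ∫|f|² dx = 1, taking the integral from −∞ to ∞.
With u = A·x^2·e^(−x²/(2w²)), the integral evaluates to A²·[3·√(π)·w^5/4].
So A² = (3·√(π)·w^5/4)^(−1).
Substituting w = 2.43 gives A² = 0.008878, so A = 0.09423.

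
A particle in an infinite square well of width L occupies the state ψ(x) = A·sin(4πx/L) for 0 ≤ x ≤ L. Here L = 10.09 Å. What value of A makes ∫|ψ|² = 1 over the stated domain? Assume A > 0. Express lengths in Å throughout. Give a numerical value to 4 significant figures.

Normalization requires ∫|ψ|² dx = 1, integrated from 0 to L.
With ∫₀^L sin²(nπx/L) dx = L/2, the integral (without the A² prefactor) comes out to L/2.
Setting this equal to 1 gives A² = 1/(L/2).
With L = 10.09: A² = 0.19822 and A = 0.44521.

A ≈ 0.4452 Å^(-1/2)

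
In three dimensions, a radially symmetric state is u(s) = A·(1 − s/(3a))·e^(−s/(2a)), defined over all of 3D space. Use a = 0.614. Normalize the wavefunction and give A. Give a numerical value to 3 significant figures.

We need A² ∫|f|² 4πs² ds = 1, taking the integral from 0 to ∞.
Recall ∫₀^∞ s^m e^(−s/β) ds = m!·β^(m+1), ∫|u|² 4πs² ds = A²·(8·π·a^3/3).
With a = 0.614: A² = 0.5157 and A = 0.7181.

A ≈ 0.718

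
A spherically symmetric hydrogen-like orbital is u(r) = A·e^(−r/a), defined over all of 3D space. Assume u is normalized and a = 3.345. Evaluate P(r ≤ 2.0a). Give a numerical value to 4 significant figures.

P ≈ 0.7619

Integrate the radial probability density 4πr²|u|² over r ≤ 2.0a.
A² is fixed by ∫₀^∞ 4πr²|u|² dr = 1, i.e. A² = (π·a^3)^(−1).
In terms of t = r/a (A², 4π and the length scale all cancel between numerator and denominator), P = [∫_{0}^{2.0} t^2·e^(-2·t) dt] / [∫_{0}^{∞} t^2·e^(-2·t) dt].
An antiderivative of t^2·e^(-2·t) is -(2·t^2 + 2·t + 1)·e^(-2·t)/4; evaluating from 0 to 2.0 gives 1/4 - 13·e^(-4)/4, while the full integral is 1/4.
This evaluates to P = 0.76190.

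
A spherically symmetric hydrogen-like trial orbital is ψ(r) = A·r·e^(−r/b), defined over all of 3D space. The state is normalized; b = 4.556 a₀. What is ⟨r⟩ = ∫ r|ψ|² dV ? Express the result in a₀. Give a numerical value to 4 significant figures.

⟨r⟩ = ∫ r |ψ|² 4πr² dr over the full domain.
Using ∫₀^∞ rⁿ e^(−αr) dr = n!/αⁿ⁺¹, since the A² factors cancel between numerator and denominator, ⟨r⟩ = 5·b/2.
Putting b = 4.556 gives 11.390.

⟨r⟩ ≈ 11.39 a₀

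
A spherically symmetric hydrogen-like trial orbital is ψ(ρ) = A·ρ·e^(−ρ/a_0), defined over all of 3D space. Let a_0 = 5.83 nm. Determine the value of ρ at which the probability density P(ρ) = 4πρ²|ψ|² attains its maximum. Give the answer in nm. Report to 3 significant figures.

ρ ≈ 11.7 nm

The maximum of P(ρ) = 4πρ²|ψ|² occurs where its derivative vanishes.
This gives ρ = 2·a_0.
With a_0 = 5.83, the most probable radial distance is 11.66 nm.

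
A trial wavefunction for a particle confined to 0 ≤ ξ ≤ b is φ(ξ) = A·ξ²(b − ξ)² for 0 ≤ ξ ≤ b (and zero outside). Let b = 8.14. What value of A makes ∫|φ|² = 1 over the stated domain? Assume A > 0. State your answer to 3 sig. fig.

A ≈ 0.00200

Require ∫ |φ|² dξ = 1 over the whole domain.
Expanding the polynomial and integrating term by term, the integral (without the A² prefactor) comes out to b^9/630.
With b = 8.14: A² = 0.000004015 and A = 0.002004.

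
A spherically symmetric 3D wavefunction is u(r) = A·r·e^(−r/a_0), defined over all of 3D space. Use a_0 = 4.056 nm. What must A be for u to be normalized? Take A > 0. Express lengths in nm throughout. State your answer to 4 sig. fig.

A ≈ 0.009831 nm^(-5/2)

Normalization requires ∫|u|² 4πr² dr = 1, integrated from 0 to ∞.
With u = A·r·e^(−r/a_0), the integral evaluates to A²·[3·π·a_0^5].
Setting this equal to 1 gives A² = 1/(3·π·a_0^5).
Plugging in a_0 = 4.056 yields A = 0.0098315.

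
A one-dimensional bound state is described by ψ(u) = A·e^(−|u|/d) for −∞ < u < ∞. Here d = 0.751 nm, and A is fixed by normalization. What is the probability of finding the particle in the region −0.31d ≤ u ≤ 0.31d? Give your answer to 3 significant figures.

P ≈ 0.462

The probability is P = ∫ |ψ|² du over [−0.31d, 0.31d].
Since A² = 1/(d), this is the region integral divided by the full normalization integral.
By symmetry take twice the u ≥ 0 contribution in numerator and denominator; the 2's cancel. In terms of t = u/d (A² and the length scale cancel between numerator and denominator), P = [∫_{0}^{0.31} e^(-2·t) dt] / [∫_{0}^{∞} e^(-2·t) dt].
With ∫ e^(-2·t) dt = -e^(-2·t)/2 + C, the region integral is 1/2 - e^(-31/50)/2 and the full one is 1/2.
This works out to P = 0.4621.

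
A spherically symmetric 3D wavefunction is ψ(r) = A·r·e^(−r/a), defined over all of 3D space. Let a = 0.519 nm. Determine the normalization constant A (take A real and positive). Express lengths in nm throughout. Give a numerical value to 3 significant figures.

A ≈ 1.68 nm^(-5/2)

Normalization requires ∫|ψ|² 4πr² dr = 1, integrated from 0 to ∞.
(Spherical symmetry: dV = 4πr² dr.)
Recall ∫₀^∞ r^m e^(−r/β) dr = m!·β^(m+1), carrying out the integral gives A² · 3·π·a^5.
Setting this equal to 1 gives A² = 1/(3·π·a^5).
Plugging in a = 0.519 yields A = 1.679.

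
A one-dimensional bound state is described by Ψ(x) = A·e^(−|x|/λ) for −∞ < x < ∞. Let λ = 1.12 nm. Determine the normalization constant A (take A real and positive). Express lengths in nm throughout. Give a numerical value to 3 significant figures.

Require ∫ |Ψ|² dx = 1 over the whole domain.
With ∫₀^∞ x^0 e^(−αx) dx = 0!/α^1, carrying out the integral gives A² · λ.
So A² = (λ)^(−1).
Plugging in λ = 1.12 yields A = 0.9449.

A ≈ 0.945 nm^(-1/2)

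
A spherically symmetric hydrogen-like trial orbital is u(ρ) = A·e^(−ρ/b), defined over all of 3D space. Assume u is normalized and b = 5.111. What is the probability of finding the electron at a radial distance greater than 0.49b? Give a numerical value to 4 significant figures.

Integrate the radial probability density 4πρ²|u|² over ρ > 0.49b.
A² is fixed by ∫₀^∞ 4πρ²|u|² dρ = 1, i.e. A² = (π·b^3)^(−1).
In terms of t = ρ/b (A², 4π and the length scale all cancel between numerator and denominator), P = [∫_{0.49}^{∞} t^2·e^(-2·t) dt] / [∫_{0}^{∞} t^2·e^(-2·t) dt].
An antiderivative of t^2·e^(-2·t) is -(2·t^2 + 2·t + 1)·e^(-2·t)/4; evaluating from 0.49 to ∞ gives ≈ 0.230835, while the full integral is 1/4.
Taking the ratio yields P = 0.92334.

P ≈ 0.9233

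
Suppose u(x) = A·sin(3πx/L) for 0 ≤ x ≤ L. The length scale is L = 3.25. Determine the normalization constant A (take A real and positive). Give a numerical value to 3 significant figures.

Normalization requires ∫|u|² dx = 1, integrated from 0 to L.
Using sin²θ = (1 − cos 2θ)/2, the integral (without the A² prefactor) comes out to L/2.
Hence A² = 1/[L/2].
With L = 3.25: A² = 0.6154 and A = 0.7845.

A ≈ 0.784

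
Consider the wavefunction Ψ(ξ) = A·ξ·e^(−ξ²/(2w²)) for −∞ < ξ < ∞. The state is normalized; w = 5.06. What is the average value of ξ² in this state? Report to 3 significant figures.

By definition ⟨ξ²⟩ = ∫ ξ^2 |Ψ(ξ)|² dξ.
With ∫_{−∞}^{∞} ξ^(2m) e^(−αξ²) dξ = (2m−1)!!·√π / (2^m α^(m+1/2)), the ratio of the moment integral to the normalization integral gives ⟨ξ²⟩ = 3·w^2/2.
With w = 5.06, ⟨ξ^2⟩ = 38.41.

⟨ξ^2⟩ ≈ 38.4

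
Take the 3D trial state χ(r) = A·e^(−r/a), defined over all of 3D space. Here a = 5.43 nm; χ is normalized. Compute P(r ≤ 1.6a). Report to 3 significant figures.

P ≈ 0.620

Integrate the radial probability density 4πr²|χ|² over r ≤ 1.6a.
Normalization gives A² = 1/(π·a^3).
Substituting u = r/a, A², 4π and the length scale all cancel in the ratio: P = ∫_{0}^{1.6} u^2·e^(-2·u) du / ∫_{0}^{∞} u^2·e^(-2·u) du.
An antiderivative of u^2·e^(-2·u) is -(2·u^2 + 2·u + 1)·e^(-2·u)/4; evaluating from 0 to 1.6 gives 1/4 - 233·e^(-16/5)/100, while the full integral is 1/4.
Taking the ratio yields P = 0.6201.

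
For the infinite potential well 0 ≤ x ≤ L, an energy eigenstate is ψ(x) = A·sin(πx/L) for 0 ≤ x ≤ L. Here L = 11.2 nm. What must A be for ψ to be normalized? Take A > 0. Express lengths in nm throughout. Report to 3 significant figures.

A ≈ 0.423 nm^(-1/2)

Normalization requires ∫|ψ|² dx = 1, integrated from 0 to L.
The integral (without the A² prefactor) comes out to L/2.
Setting this equal to 1 gives A² = 1/(L/2).
Substituting L = 11.2 gives A² = 0.1786, so A = 0.4226.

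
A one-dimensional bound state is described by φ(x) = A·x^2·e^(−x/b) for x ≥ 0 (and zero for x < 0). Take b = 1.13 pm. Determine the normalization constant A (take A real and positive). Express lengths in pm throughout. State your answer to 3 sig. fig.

A ≈ 0.851 pm^(-5/2)

Normalization requires ∫|φ|² dx = 1, integrated from 0 to ∞.
Recall ∫₀^∞ x^m e^(−x/β) dx = m!·β^(m+1), ∫|φ|² dx = A²·(3·b^5/4).
Setting this equal to 1 gives A² = 1/(3·b^5/4).
Plugging in b = 1.13 yields A = 0.8507.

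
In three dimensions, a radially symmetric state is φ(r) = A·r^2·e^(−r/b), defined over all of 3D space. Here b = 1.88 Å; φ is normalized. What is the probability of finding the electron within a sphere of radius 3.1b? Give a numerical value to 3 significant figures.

P ≈ 0.426

With dV = 4πr²dr, the probability is ∫|φ|² dV over r ≤ 3.1b.
A² is fixed by ∫₀^∞ 4πr²|φ|² dr = 1, i.e. A² = (45·π·b^7/2)^(−1).
Substituting u = r/b, A², 4π and the length scale all cancel in the ratio: P = ∫_{0}^{3.1} u^6·e^(-2·u) du / ∫_{0}^{∞} u^6·e^(-2·u) du.
Using ∫ u^6·e^(-2·u) du = -(4·u^6 + 12·u^5 + 30·u^4 + 60·u^3 + 90·u^2 + 90·u + 45)·e^(-2·u)/8, the numerator is ≈ 2.3951 and the denominator is 45/8.
This evaluates to P = 0.4258.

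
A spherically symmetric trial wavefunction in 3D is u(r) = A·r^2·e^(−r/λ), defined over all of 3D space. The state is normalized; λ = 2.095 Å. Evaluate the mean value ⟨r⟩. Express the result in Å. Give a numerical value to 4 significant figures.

⟨r⟩ ≈ 7.333 Å

⟨r⟩ = ∫ r |u|² 4πr² dr over the full domain.
Since the A² factors cancel between numerator and denominator, ⟨r⟩ = 7·λ/2.
With λ = 2.095, ⟨r⟩ = 7.3325.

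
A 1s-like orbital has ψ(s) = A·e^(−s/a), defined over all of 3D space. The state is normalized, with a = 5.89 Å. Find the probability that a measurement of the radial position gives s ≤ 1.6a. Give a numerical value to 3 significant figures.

P ≈ 0.620

P = ∫ |ψ|² 4πs² ds over s ≤ 1.6a.
Normalization gives A² = 1/(π·a^3).
In terms of u = s/a (A², 4π and the length scale all cancel between numerator and denominator), P = [∫_{0}^{1.6} u^2·e^(-2·u) du] / [∫_{0}^{∞} u^2·e^(-2·u) du].
An antiderivative of u^2·e^(-2·u) is -(2·u^2 + 2·u + 1)·e^(-2·u)/4; evaluating from 0 to 1.6 gives 1/4 - 233·e^(-16/5)/100, while the full integral is 1/4.
Taking the ratio yields P = 0.6201.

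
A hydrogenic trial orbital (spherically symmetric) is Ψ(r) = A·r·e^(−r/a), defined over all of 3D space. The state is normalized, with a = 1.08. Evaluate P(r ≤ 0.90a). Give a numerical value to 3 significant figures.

With dV = 4πr²dr, the probability is ∫|Ψ|² dV over r ≤ 0.90a.
Normalization gives A² = 1/(3·π·a^5).
In terms of u = r/a (A², 4π and the length scale all cancel between numerator and denominator), P = [∫_{0}^{0.90} u^4·e^(-2·u) du] / [∫_{0}^{∞} u^4·e^(-2·u) du].
With ∫ u^4·e^(-2·u) du = -(u^4/2 + u^3 + 3·u^2/2 + 3·u/2 + 3/4)·e^(-2·u) + C, the region integral is ≈ 0.027305 and the full one is 3/4.
This evaluates to P = 0.03641.

P ≈ 0.0364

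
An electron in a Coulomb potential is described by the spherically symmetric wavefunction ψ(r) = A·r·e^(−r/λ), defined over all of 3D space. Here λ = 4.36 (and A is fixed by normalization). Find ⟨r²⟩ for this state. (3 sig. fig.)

⟨r^2⟩ ≈ 143

The expectation value is the |ψ|²-weighted average of r^2: ∫ r^2|ψ|² 4πr² dr.
The ratio of the moment integral to the normalization integral gives ⟨r²⟩ = 15·λ^2/2.
Putting λ = 4.36 gives 142.6.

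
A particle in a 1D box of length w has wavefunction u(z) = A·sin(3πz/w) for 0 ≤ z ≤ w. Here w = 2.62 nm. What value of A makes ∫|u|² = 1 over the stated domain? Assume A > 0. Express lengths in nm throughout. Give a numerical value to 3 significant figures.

A ≈ 0.874 nm^(-1/2)

The normalization condition is ∫|u|² dz = 1 from 0 to w.
Carrying out the integral gives A² · w/2.
Setting this equal to 1 gives A² = 1/(w/2).
With w = 2.62: A² = 0.7634 and A = 0.8737.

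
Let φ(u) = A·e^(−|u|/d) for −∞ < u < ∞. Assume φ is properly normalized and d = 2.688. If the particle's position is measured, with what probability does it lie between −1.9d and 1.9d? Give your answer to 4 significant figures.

P ≈ 0.9776

P = ∫_{−1.9d}^{1.9d} |φ(u)|² du.
Since A² = 1/(d), this is the region integral divided by the full normalization integral.
Both integrals are even about u = 0, so only the u ≥ 0 halves are needed (the factors of 2 cancel). Substituting t = u/d, A² and the length scale cancel in the ratio: P = ∫_{0}^{1.9} e^(-2·t) dt / ∫_{0}^{∞} e^(-2·t) dt.
Using ∫ e^(-2·t) dt = -e^(-2·t)/2, the numerator is 1/2 - e^(-19/5)/2 and the denominator is 1/2.
Taking the ratio, P = 0.97763.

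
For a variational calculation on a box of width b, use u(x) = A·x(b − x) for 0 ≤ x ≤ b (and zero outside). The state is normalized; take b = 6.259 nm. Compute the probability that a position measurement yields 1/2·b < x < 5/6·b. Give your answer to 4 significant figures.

P ≈ 0.4645

P = ∫_{1/2·b}^{5/6·b} |u(x)|² dx.
The normalization integral ∫|u|²dx over the whole domain equals b^5/30·A², and A² cancels in the ratio.
In terms of t = x/b (A² and the length scale cancel between numerator and denominator), P = [∫_{1/2}^{5/6} t^2·(1 - t)^2 dt] / [∫_{0}^{1} t^2·(1 - t)^2 dt].
Using ∫ t^2·(1 - t)^2 dt = t^3·(6·t^2 - 15·t + 10)/30, the numerator is ≈ 0.0154835 and the denominator is 1/30.
Taking the ratio, P = 301/648.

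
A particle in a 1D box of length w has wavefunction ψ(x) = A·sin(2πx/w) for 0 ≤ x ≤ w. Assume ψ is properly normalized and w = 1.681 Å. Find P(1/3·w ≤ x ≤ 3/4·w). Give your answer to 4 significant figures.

|ψ|² is the probability density, so P = ∫_{1/3·w}^{3/4·w} |ψ|² dx.
The normalization integral ∫|ψ|²dx over the whole domain equals w/2·A², and A² cancels in the ratio.
In terms of u = x/w (A² and the length scale cancel between numerator and denominator), P = [∫_{1/3}^{3/4} sin(2·π·u)^2 du] / [∫_{0}^{1} sin(2·π·u)^2 du].
An antiderivative of sin(2·π·u)^2 is u/2 - sin(4·π·u)/(8·π); evaluating from 1/3 to 3/4 gives -√(3)/(16·π) + 5/24, while the full integral is 1/2.
Taking the ratio, P = -√(3)/(8·π) + 5/12.

P ≈ 0.3478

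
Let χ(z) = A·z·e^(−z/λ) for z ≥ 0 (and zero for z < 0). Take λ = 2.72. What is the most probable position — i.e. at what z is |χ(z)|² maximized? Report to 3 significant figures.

Set d/dz [|χ(z)|²] = 0 and solve for z > 0.
This gives z = λ.
With λ = 2.72, the most probable position is 2.720.

z ≈ 2.72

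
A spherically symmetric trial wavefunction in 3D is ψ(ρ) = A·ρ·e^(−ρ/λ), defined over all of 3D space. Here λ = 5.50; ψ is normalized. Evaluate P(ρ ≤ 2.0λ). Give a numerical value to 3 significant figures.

With dV = 4πρ²dρ, the probability is ∫|ψ|² dV over ρ ≤ 2.0λ.
The full normalization integral is A²·[3·π·λ^5] = 1, fixing A².
Substituting u = ρ/λ, A², 4π and the length scale all cancel in the ratio: P = ∫_{0}^{2.0} u^4·e^(-2·u) du / ∫_{0}^{∞} u^4·e^(-2·u) du.
An antiderivative of u^4·e^(-2·u) is -(u^4/2 + u^3 + 3·u^2/2 + 3·u/2 + 3/4)·e^(-2·u); evaluating from 0 to 2.0 gives 3/4 - 103·e^(-4)/4, while the full integral is 3/4.
The region integral divided by the full integral gives P = 0.3712.

P ≈ 0.371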